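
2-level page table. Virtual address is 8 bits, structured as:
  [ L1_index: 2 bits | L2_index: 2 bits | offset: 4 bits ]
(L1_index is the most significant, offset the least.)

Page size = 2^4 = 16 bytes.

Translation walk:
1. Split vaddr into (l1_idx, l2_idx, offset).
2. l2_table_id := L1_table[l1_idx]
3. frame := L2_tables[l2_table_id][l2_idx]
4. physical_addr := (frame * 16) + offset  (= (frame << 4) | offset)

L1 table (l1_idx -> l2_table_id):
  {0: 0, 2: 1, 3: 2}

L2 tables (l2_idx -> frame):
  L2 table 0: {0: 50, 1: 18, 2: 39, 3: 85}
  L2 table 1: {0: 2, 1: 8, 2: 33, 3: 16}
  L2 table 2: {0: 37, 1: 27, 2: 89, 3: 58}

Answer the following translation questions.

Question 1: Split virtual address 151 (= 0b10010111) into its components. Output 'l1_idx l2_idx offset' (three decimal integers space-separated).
vaddr = 151 = 0b10010111
  top 2 bits -> l1_idx = 2
  next 2 bits -> l2_idx = 1
  bottom 4 bits -> offset = 7

Answer: 2 1 7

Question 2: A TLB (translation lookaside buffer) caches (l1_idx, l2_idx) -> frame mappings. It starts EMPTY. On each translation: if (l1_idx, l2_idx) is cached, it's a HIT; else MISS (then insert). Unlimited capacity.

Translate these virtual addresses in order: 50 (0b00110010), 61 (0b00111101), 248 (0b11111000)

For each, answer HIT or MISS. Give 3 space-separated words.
vaddr=50: (0,3) not in TLB -> MISS, insert
vaddr=61: (0,3) in TLB -> HIT
vaddr=248: (3,3) not in TLB -> MISS, insert

Answer: MISS HIT MISS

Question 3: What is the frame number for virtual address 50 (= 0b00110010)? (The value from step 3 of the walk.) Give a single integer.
Answer: 85

Derivation:
vaddr = 50: l1_idx=0, l2_idx=3
L1[0] = 0; L2[0][3] = 85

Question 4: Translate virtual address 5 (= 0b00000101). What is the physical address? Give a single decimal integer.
vaddr = 5 = 0b00000101
Split: l1_idx=0, l2_idx=0, offset=5
L1[0] = 0
L2[0][0] = 50
paddr = 50 * 16 + 5 = 805

Answer: 805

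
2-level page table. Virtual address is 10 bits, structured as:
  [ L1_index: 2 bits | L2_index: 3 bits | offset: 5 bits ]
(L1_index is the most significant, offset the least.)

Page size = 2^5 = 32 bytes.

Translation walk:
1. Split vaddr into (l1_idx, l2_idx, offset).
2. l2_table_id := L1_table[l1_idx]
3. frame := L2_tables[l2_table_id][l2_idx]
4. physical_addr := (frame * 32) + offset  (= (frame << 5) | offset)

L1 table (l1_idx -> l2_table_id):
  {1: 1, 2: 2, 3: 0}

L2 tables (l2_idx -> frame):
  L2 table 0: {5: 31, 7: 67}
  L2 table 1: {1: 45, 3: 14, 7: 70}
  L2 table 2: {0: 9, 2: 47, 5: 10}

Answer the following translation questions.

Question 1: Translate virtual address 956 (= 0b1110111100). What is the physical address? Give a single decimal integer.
Answer: 1020

Derivation:
vaddr = 956 = 0b1110111100
Split: l1_idx=3, l2_idx=5, offset=28
L1[3] = 0
L2[0][5] = 31
paddr = 31 * 32 + 28 = 1020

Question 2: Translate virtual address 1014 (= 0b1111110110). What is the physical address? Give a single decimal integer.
vaddr = 1014 = 0b1111110110
Split: l1_idx=3, l2_idx=7, offset=22
L1[3] = 0
L2[0][7] = 67
paddr = 67 * 32 + 22 = 2166

Answer: 2166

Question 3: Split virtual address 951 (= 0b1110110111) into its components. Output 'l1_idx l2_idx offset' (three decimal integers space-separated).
Answer: 3 5 23

Derivation:
vaddr = 951 = 0b1110110111
  top 2 bits -> l1_idx = 3
  next 3 bits -> l2_idx = 5
  bottom 5 bits -> offset = 23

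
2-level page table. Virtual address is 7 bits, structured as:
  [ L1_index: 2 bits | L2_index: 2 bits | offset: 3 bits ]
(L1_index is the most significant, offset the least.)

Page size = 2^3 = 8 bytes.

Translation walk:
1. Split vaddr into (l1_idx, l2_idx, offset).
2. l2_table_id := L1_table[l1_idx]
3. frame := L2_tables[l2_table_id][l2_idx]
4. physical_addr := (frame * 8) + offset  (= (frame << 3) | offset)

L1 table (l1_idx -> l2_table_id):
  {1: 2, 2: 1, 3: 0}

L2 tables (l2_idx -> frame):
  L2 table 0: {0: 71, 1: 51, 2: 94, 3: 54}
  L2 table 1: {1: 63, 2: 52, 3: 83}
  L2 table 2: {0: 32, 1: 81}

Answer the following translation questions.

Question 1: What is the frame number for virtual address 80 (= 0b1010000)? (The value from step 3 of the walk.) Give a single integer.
vaddr = 80: l1_idx=2, l2_idx=2
L1[2] = 1; L2[1][2] = 52

Answer: 52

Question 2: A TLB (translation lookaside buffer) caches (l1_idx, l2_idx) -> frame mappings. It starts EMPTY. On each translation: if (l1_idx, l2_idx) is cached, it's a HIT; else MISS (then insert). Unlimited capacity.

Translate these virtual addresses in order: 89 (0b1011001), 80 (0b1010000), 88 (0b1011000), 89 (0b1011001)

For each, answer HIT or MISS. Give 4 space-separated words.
vaddr=89: (2,3) not in TLB -> MISS, insert
vaddr=80: (2,2) not in TLB -> MISS, insert
vaddr=88: (2,3) in TLB -> HIT
vaddr=89: (2,3) in TLB -> HIT

Answer: MISS MISS HIT HIT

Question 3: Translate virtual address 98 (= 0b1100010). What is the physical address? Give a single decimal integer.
vaddr = 98 = 0b1100010
Split: l1_idx=3, l2_idx=0, offset=2
L1[3] = 0
L2[0][0] = 71
paddr = 71 * 8 + 2 = 570

Answer: 570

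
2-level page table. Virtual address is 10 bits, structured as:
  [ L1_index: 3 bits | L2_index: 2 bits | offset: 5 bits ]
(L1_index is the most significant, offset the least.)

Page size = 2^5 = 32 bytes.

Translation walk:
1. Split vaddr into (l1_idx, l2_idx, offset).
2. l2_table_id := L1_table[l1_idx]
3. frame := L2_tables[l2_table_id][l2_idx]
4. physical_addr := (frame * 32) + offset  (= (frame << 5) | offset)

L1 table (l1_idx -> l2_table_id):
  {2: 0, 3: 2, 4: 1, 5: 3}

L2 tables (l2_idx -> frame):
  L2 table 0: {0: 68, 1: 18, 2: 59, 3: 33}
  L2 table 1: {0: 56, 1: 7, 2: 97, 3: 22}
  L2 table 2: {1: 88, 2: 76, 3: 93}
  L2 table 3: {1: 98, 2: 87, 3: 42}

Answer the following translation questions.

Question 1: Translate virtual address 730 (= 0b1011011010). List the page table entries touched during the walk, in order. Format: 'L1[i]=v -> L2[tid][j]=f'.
Answer: L1[5]=3 -> L2[3][2]=87

Derivation:
vaddr = 730 = 0b1011011010
Split: l1_idx=5, l2_idx=2, offset=26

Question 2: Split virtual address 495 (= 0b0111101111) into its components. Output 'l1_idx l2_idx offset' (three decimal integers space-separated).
Answer: 3 3 15

Derivation:
vaddr = 495 = 0b0111101111
  top 3 bits -> l1_idx = 3
  next 2 bits -> l2_idx = 3
  bottom 5 bits -> offset = 15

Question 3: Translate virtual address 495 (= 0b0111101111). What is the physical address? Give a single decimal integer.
vaddr = 495 = 0b0111101111
Split: l1_idx=3, l2_idx=3, offset=15
L1[3] = 2
L2[2][3] = 93
paddr = 93 * 32 + 15 = 2991

Answer: 2991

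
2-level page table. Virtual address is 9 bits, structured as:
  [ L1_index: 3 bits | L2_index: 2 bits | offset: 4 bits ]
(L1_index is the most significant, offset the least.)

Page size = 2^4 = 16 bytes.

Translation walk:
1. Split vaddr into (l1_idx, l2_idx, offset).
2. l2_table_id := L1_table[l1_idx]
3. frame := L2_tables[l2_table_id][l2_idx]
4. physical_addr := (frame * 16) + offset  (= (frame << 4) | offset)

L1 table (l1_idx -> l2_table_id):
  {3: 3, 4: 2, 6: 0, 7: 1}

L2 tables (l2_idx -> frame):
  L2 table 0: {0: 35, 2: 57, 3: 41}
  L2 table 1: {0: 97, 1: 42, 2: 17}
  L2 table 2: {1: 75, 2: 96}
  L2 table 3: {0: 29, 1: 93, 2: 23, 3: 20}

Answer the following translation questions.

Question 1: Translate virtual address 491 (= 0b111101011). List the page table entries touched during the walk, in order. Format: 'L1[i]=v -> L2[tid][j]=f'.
Answer: L1[7]=1 -> L2[1][2]=17

Derivation:
vaddr = 491 = 0b111101011
Split: l1_idx=7, l2_idx=2, offset=11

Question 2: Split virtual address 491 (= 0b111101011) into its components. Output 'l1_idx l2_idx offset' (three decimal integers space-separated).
Answer: 7 2 11

Derivation:
vaddr = 491 = 0b111101011
  top 3 bits -> l1_idx = 7
  next 2 bits -> l2_idx = 2
  bottom 4 bits -> offset = 11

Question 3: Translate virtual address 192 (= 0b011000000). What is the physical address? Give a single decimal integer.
vaddr = 192 = 0b011000000
Split: l1_idx=3, l2_idx=0, offset=0
L1[3] = 3
L2[3][0] = 29
paddr = 29 * 16 + 0 = 464

Answer: 464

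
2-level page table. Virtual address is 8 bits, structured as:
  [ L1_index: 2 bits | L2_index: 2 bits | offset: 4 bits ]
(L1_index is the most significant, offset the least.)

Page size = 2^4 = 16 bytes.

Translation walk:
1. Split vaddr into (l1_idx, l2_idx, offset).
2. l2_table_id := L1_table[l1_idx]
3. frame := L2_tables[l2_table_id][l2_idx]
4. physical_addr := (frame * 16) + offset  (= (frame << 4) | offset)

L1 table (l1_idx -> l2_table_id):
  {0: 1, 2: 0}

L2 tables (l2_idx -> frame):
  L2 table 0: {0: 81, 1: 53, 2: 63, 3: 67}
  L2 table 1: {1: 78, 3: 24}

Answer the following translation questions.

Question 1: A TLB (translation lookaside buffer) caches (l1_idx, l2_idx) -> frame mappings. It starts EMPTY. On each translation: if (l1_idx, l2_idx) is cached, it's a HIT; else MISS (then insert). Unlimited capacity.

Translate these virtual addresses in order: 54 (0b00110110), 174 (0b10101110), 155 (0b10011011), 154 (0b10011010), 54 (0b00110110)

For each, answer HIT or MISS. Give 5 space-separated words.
Answer: MISS MISS MISS HIT HIT

Derivation:
vaddr=54: (0,3) not in TLB -> MISS, insert
vaddr=174: (2,2) not in TLB -> MISS, insert
vaddr=155: (2,1) not in TLB -> MISS, insert
vaddr=154: (2,1) in TLB -> HIT
vaddr=54: (0,3) in TLB -> HIT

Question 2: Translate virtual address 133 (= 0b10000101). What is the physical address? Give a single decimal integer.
vaddr = 133 = 0b10000101
Split: l1_idx=2, l2_idx=0, offset=5
L1[2] = 0
L2[0][0] = 81
paddr = 81 * 16 + 5 = 1301

Answer: 1301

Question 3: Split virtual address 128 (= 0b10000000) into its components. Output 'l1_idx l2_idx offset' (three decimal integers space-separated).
vaddr = 128 = 0b10000000
  top 2 bits -> l1_idx = 2
  next 2 bits -> l2_idx = 0
  bottom 4 bits -> offset = 0

Answer: 2 0 0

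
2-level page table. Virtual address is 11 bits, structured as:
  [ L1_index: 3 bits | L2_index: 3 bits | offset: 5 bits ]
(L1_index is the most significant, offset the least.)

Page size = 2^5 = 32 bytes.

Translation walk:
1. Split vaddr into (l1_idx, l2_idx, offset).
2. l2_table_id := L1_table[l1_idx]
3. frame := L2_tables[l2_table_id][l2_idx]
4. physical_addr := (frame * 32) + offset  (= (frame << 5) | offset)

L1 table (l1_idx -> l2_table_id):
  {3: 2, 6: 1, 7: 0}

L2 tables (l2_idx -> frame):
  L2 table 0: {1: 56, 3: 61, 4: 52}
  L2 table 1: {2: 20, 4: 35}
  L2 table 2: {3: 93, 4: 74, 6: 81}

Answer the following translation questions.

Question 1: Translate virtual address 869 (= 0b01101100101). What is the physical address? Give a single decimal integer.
vaddr = 869 = 0b01101100101
Split: l1_idx=3, l2_idx=3, offset=5
L1[3] = 2
L2[2][3] = 93
paddr = 93 * 32 + 5 = 2981

Answer: 2981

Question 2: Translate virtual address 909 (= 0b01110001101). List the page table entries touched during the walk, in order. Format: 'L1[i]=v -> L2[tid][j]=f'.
vaddr = 909 = 0b01110001101
Split: l1_idx=3, l2_idx=4, offset=13

Answer: L1[3]=2 -> L2[2][4]=74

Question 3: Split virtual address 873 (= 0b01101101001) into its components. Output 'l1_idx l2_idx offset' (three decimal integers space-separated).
Answer: 3 3 9

Derivation:
vaddr = 873 = 0b01101101001
  top 3 bits -> l1_idx = 3
  next 3 bits -> l2_idx = 3
  bottom 5 bits -> offset = 9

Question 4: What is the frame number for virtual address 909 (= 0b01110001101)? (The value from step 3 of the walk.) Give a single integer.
Answer: 74

Derivation:
vaddr = 909: l1_idx=3, l2_idx=4
L1[3] = 2; L2[2][4] = 74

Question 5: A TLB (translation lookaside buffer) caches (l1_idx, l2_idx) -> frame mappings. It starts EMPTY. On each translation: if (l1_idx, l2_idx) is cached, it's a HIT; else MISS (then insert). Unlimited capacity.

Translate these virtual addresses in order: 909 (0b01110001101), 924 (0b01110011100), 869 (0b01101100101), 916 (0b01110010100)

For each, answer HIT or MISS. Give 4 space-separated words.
vaddr=909: (3,4) not in TLB -> MISS, insert
vaddr=924: (3,4) in TLB -> HIT
vaddr=869: (3,3) not in TLB -> MISS, insert
vaddr=916: (3,4) in TLB -> HIT

Answer: MISS HIT MISS HIT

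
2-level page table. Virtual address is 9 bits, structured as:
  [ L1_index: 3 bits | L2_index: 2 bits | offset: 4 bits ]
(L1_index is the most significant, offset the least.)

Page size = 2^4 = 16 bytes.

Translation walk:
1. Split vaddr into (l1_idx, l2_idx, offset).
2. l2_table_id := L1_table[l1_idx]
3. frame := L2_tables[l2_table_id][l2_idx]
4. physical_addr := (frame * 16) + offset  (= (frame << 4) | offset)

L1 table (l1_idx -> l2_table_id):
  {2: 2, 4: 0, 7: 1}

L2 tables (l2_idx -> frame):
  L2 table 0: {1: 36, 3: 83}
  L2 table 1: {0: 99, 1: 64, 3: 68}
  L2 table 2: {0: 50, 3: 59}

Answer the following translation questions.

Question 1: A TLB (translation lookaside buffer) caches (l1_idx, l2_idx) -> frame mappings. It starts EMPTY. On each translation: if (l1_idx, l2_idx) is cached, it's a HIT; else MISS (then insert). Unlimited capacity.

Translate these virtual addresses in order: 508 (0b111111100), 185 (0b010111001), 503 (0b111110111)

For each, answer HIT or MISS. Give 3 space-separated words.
Answer: MISS MISS HIT

Derivation:
vaddr=508: (7,3) not in TLB -> MISS, insert
vaddr=185: (2,3) not in TLB -> MISS, insert
vaddr=503: (7,3) in TLB -> HIT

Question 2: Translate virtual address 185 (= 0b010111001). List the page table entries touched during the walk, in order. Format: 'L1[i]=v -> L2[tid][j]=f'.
vaddr = 185 = 0b010111001
Split: l1_idx=2, l2_idx=3, offset=9

Answer: L1[2]=2 -> L2[2][3]=59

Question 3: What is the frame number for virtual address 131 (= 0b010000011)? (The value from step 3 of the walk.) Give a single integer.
Answer: 50

Derivation:
vaddr = 131: l1_idx=2, l2_idx=0
L1[2] = 2; L2[2][0] = 50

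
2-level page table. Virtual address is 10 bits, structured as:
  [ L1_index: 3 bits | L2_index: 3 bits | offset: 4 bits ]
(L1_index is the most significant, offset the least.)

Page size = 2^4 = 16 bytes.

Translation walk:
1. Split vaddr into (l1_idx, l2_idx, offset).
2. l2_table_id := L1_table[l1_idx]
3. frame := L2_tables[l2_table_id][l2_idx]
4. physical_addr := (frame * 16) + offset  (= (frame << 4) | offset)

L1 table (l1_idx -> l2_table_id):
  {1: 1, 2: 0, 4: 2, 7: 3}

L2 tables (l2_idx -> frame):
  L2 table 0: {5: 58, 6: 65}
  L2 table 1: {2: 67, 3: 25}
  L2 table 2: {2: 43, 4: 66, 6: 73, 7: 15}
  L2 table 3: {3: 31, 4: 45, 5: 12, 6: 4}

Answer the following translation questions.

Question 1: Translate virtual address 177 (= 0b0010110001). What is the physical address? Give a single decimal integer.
vaddr = 177 = 0b0010110001
Split: l1_idx=1, l2_idx=3, offset=1
L1[1] = 1
L2[1][3] = 25
paddr = 25 * 16 + 1 = 401

Answer: 401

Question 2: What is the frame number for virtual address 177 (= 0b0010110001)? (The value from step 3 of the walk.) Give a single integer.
vaddr = 177: l1_idx=1, l2_idx=3
L1[1] = 1; L2[1][3] = 25

Answer: 25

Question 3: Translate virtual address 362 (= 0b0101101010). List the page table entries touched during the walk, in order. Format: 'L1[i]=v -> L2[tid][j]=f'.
Answer: L1[2]=0 -> L2[0][6]=65

Derivation:
vaddr = 362 = 0b0101101010
Split: l1_idx=2, l2_idx=6, offset=10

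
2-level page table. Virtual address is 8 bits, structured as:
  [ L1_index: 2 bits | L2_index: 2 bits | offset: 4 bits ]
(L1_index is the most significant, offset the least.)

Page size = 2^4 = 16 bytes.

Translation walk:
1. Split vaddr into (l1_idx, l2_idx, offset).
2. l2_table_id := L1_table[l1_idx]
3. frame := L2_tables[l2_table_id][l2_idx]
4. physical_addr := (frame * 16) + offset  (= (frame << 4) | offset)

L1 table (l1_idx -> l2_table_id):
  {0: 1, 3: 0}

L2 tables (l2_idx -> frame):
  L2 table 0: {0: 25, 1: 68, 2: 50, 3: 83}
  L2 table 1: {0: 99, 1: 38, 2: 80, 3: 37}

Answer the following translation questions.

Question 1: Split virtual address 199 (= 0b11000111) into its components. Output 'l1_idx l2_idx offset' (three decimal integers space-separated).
vaddr = 199 = 0b11000111
  top 2 bits -> l1_idx = 3
  next 2 bits -> l2_idx = 0
  bottom 4 bits -> offset = 7

Answer: 3 0 7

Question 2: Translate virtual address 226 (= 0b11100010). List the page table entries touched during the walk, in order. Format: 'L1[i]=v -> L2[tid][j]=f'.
vaddr = 226 = 0b11100010
Split: l1_idx=3, l2_idx=2, offset=2

Answer: L1[3]=0 -> L2[0][2]=50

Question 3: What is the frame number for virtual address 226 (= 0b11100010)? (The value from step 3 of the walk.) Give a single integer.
vaddr = 226: l1_idx=3, l2_idx=2
L1[3] = 0; L2[0][2] = 50

Answer: 50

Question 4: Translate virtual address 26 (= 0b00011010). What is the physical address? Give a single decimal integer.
vaddr = 26 = 0b00011010
Split: l1_idx=0, l2_idx=1, offset=10
L1[0] = 1
L2[1][1] = 38
paddr = 38 * 16 + 10 = 618

Answer: 618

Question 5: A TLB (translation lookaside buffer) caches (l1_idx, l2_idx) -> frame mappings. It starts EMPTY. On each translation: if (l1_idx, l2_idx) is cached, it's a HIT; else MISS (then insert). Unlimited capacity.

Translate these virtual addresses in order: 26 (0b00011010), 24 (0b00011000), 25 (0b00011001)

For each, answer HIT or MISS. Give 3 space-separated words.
Answer: MISS HIT HIT

Derivation:
vaddr=26: (0,1) not in TLB -> MISS, insert
vaddr=24: (0,1) in TLB -> HIT
vaddr=25: (0,1) in TLB -> HIT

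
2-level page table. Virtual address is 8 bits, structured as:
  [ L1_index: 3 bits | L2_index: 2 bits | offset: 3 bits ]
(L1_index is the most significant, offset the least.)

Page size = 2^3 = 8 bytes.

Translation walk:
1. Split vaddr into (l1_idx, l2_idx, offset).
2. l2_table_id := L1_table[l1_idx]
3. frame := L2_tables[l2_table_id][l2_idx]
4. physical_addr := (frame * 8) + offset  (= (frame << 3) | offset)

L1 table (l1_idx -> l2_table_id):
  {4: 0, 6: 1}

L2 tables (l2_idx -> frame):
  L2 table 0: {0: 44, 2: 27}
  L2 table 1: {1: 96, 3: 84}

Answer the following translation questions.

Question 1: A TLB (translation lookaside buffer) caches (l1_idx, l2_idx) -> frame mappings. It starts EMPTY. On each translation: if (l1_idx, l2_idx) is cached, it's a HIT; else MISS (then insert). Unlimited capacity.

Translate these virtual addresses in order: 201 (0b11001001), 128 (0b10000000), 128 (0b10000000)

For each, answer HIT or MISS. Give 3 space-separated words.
Answer: MISS MISS HIT

Derivation:
vaddr=201: (6,1) not in TLB -> MISS, insert
vaddr=128: (4,0) not in TLB -> MISS, insert
vaddr=128: (4,0) in TLB -> HIT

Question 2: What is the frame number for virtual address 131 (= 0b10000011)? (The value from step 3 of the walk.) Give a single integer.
Answer: 44

Derivation:
vaddr = 131: l1_idx=4, l2_idx=0
L1[4] = 0; L2[0][0] = 44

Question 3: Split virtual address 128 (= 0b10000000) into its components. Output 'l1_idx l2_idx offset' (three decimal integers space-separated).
vaddr = 128 = 0b10000000
  top 3 bits -> l1_idx = 4
  next 2 bits -> l2_idx = 0
  bottom 3 bits -> offset = 0

Answer: 4 0 0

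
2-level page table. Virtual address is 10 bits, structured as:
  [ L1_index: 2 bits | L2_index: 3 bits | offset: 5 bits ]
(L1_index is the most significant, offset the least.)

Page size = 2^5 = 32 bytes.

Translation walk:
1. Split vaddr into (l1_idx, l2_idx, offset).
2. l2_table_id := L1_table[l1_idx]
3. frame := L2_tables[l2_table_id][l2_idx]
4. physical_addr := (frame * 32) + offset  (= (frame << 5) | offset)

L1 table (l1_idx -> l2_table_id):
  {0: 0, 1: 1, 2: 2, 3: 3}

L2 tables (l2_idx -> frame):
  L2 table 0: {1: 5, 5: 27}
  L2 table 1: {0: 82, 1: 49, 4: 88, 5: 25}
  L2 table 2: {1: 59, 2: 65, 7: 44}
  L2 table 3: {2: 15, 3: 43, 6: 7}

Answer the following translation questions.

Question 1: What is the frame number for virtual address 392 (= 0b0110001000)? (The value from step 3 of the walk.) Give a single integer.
vaddr = 392: l1_idx=1, l2_idx=4
L1[1] = 1; L2[1][4] = 88

Answer: 88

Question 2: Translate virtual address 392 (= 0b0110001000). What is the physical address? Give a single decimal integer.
Answer: 2824

Derivation:
vaddr = 392 = 0b0110001000
Split: l1_idx=1, l2_idx=4, offset=8
L1[1] = 1
L2[1][4] = 88
paddr = 88 * 32 + 8 = 2824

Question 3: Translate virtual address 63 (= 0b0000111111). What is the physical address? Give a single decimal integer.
vaddr = 63 = 0b0000111111
Split: l1_idx=0, l2_idx=1, offset=31
L1[0] = 0
L2[0][1] = 5
paddr = 5 * 32 + 31 = 191

Answer: 191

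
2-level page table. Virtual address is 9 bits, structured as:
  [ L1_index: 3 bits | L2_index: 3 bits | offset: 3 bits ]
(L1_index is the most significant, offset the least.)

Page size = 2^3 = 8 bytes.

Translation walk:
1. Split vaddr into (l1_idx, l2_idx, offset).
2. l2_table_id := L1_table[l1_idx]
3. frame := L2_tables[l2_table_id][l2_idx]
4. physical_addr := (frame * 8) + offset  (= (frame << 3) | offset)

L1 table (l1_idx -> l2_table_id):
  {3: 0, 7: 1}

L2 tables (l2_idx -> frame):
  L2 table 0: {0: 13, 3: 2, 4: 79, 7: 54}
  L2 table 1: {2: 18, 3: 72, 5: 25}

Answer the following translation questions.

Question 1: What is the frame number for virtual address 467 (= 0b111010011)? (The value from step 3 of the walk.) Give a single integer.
vaddr = 467: l1_idx=7, l2_idx=2
L1[7] = 1; L2[1][2] = 18

Answer: 18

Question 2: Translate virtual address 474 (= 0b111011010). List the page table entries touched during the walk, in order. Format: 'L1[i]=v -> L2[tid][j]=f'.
vaddr = 474 = 0b111011010
Split: l1_idx=7, l2_idx=3, offset=2

Answer: L1[7]=1 -> L2[1][3]=72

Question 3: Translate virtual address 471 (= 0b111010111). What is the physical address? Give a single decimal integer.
Answer: 151

Derivation:
vaddr = 471 = 0b111010111
Split: l1_idx=7, l2_idx=2, offset=7
L1[7] = 1
L2[1][2] = 18
paddr = 18 * 8 + 7 = 151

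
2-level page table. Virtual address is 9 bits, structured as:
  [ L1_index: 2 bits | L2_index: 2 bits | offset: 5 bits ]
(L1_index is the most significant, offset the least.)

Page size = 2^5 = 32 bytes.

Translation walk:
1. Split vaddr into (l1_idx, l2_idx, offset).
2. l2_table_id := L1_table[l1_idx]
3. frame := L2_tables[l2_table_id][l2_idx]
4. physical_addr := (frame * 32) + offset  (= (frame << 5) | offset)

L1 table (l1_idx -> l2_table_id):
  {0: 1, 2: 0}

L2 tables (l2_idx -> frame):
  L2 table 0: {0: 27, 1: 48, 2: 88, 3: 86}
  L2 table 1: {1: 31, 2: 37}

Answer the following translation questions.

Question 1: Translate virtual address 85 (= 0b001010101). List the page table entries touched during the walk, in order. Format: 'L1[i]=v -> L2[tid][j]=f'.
vaddr = 85 = 0b001010101
Split: l1_idx=0, l2_idx=2, offset=21

Answer: L1[0]=1 -> L2[1][2]=37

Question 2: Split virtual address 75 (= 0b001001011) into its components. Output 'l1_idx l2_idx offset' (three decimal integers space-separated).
Answer: 0 2 11

Derivation:
vaddr = 75 = 0b001001011
  top 2 bits -> l1_idx = 0
  next 2 bits -> l2_idx = 2
  bottom 5 bits -> offset = 11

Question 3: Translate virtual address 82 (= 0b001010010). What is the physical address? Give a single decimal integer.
vaddr = 82 = 0b001010010
Split: l1_idx=0, l2_idx=2, offset=18
L1[0] = 1
L2[1][2] = 37
paddr = 37 * 32 + 18 = 1202

Answer: 1202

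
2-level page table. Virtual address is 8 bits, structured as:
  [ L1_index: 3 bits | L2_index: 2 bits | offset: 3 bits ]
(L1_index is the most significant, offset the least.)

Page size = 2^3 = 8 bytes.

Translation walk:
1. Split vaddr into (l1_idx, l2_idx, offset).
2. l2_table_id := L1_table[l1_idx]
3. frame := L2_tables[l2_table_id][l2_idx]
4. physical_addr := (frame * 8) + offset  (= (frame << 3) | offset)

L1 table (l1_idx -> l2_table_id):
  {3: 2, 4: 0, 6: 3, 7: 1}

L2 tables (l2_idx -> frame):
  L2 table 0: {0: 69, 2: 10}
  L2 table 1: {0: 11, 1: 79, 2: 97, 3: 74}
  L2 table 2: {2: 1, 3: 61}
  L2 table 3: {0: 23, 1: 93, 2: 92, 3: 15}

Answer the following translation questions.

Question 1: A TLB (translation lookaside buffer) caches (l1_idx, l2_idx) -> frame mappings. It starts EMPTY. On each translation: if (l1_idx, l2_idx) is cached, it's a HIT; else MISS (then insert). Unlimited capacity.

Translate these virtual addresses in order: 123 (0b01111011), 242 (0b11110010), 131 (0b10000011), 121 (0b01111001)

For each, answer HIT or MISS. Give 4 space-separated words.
Answer: MISS MISS MISS HIT

Derivation:
vaddr=123: (3,3) not in TLB -> MISS, insert
vaddr=242: (7,2) not in TLB -> MISS, insert
vaddr=131: (4,0) not in TLB -> MISS, insert
vaddr=121: (3,3) in TLB -> HIT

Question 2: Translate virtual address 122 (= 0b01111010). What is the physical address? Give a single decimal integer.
Answer: 490

Derivation:
vaddr = 122 = 0b01111010
Split: l1_idx=3, l2_idx=3, offset=2
L1[3] = 2
L2[2][3] = 61
paddr = 61 * 8 + 2 = 490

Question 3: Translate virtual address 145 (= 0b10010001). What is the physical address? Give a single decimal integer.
vaddr = 145 = 0b10010001
Split: l1_idx=4, l2_idx=2, offset=1
L1[4] = 0
L2[0][2] = 10
paddr = 10 * 8 + 1 = 81

Answer: 81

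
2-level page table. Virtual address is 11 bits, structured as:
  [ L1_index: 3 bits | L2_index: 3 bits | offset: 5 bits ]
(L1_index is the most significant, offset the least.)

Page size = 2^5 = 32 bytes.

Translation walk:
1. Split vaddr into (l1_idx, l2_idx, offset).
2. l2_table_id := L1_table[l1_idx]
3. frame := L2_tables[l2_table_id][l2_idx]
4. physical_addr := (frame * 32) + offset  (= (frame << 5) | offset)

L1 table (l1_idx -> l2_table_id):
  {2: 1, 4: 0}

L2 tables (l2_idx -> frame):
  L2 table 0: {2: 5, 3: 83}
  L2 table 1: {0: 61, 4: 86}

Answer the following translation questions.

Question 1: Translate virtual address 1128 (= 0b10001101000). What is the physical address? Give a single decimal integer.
Answer: 2664

Derivation:
vaddr = 1128 = 0b10001101000
Split: l1_idx=4, l2_idx=3, offset=8
L1[4] = 0
L2[0][3] = 83
paddr = 83 * 32 + 8 = 2664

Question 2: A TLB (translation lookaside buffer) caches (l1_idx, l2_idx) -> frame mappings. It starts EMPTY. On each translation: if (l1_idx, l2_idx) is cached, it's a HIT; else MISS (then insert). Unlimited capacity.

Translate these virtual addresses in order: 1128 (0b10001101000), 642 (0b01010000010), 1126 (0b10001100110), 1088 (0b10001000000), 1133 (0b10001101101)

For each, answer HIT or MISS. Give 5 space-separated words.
Answer: MISS MISS HIT MISS HIT

Derivation:
vaddr=1128: (4,3) not in TLB -> MISS, insert
vaddr=642: (2,4) not in TLB -> MISS, insert
vaddr=1126: (4,3) in TLB -> HIT
vaddr=1088: (4,2) not in TLB -> MISS, insert
vaddr=1133: (4,3) in TLB -> HIT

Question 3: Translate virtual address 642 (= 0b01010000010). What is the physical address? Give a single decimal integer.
vaddr = 642 = 0b01010000010
Split: l1_idx=2, l2_idx=4, offset=2
L1[2] = 1
L2[1][4] = 86
paddr = 86 * 32 + 2 = 2754

Answer: 2754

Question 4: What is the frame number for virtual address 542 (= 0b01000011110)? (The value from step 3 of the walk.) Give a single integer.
Answer: 61

Derivation:
vaddr = 542: l1_idx=2, l2_idx=0
L1[2] = 1; L2[1][0] = 61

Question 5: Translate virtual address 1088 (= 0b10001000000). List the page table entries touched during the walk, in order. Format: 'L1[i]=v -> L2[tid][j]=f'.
Answer: L1[4]=0 -> L2[0][2]=5

Derivation:
vaddr = 1088 = 0b10001000000
Split: l1_idx=4, l2_idx=2, offset=0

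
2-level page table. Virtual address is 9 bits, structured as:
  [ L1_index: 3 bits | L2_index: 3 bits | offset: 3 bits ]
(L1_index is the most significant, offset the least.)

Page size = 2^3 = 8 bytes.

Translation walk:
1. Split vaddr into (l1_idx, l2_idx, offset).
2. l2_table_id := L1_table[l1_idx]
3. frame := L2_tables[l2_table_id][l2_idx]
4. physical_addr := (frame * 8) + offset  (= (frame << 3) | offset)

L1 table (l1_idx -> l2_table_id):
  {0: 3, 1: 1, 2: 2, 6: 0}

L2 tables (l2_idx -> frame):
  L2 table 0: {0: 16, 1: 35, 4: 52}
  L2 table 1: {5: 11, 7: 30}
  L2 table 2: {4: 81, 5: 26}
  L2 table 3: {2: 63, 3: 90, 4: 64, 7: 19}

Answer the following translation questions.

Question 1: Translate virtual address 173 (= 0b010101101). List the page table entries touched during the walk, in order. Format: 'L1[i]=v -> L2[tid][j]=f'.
vaddr = 173 = 0b010101101
Split: l1_idx=2, l2_idx=5, offset=5

Answer: L1[2]=2 -> L2[2][5]=26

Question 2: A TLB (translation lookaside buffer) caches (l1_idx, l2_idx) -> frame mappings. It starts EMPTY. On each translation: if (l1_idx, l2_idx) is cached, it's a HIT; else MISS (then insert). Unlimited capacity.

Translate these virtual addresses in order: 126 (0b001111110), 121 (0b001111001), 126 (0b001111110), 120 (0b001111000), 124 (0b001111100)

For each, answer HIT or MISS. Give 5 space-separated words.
vaddr=126: (1,7) not in TLB -> MISS, insert
vaddr=121: (1,7) in TLB -> HIT
vaddr=126: (1,7) in TLB -> HIT
vaddr=120: (1,7) in TLB -> HIT
vaddr=124: (1,7) in TLB -> HIT

Answer: MISS HIT HIT HIT HIT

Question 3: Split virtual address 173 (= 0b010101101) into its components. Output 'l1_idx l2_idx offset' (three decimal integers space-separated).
vaddr = 173 = 0b010101101
  top 3 bits -> l1_idx = 2
  next 3 bits -> l2_idx = 5
  bottom 3 bits -> offset = 5

Answer: 2 5 5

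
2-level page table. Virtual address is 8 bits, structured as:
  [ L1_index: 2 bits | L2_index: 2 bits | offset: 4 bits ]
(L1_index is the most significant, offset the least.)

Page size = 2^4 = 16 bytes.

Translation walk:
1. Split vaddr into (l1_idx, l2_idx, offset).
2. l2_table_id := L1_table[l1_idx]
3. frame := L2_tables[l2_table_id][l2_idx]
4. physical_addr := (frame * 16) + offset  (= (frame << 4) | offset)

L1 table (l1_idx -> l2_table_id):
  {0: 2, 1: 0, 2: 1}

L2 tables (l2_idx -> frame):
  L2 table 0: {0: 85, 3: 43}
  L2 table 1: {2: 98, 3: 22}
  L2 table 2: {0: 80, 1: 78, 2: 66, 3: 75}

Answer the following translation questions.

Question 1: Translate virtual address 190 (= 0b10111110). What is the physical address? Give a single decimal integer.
vaddr = 190 = 0b10111110
Split: l1_idx=2, l2_idx=3, offset=14
L1[2] = 1
L2[1][3] = 22
paddr = 22 * 16 + 14 = 366

Answer: 366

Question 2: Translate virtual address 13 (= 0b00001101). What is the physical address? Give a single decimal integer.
Answer: 1293

Derivation:
vaddr = 13 = 0b00001101
Split: l1_idx=0, l2_idx=0, offset=13
L1[0] = 2
L2[2][0] = 80
paddr = 80 * 16 + 13 = 1293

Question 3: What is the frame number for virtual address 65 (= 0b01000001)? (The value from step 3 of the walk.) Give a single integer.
vaddr = 65: l1_idx=1, l2_idx=0
L1[1] = 0; L2[0][0] = 85

Answer: 85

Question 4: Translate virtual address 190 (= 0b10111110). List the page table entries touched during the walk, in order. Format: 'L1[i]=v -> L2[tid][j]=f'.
vaddr = 190 = 0b10111110
Split: l1_idx=2, l2_idx=3, offset=14

Answer: L1[2]=1 -> L2[1][3]=22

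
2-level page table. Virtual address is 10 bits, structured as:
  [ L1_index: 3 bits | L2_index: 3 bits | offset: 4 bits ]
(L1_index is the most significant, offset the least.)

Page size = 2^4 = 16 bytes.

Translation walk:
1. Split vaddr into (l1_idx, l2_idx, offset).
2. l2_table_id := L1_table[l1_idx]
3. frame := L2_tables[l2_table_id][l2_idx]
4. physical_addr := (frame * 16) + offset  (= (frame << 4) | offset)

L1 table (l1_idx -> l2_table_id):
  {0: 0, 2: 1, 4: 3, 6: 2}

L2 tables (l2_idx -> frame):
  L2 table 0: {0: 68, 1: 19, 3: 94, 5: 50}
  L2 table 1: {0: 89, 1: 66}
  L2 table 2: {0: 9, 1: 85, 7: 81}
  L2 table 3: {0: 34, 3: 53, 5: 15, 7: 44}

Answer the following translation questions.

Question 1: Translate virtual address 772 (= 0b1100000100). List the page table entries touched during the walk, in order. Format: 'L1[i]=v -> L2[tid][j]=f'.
Answer: L1[6]=2 -> L2[2][0]=9

Derivation:
vaddr = 772 = 0b1100000100
Split: l1_idx=6, l2_idx=0, offset=4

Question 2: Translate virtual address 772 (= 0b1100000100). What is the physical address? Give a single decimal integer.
Answer: 148

Derivation:
vaddr = 772 = 0b1100000100
Split: l1_idx=6, l2_idx=0, offset=4
L1[6] = 2
L2[2][0] = 9
paddr = 9 * 16 + 4 = 148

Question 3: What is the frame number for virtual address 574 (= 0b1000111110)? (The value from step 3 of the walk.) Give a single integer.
vaddr = 574: l1_idx=4, l2_idx=3
L1[4] = 3; L2[3][3] = 53

Answer: 53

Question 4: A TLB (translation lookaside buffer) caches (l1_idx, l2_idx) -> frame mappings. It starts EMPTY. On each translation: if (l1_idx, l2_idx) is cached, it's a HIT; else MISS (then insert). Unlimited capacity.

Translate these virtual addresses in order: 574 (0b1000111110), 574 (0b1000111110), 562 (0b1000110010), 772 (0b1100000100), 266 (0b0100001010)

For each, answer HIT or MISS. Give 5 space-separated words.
Answer: MISS HIT HIT MISS MISS

Derivation:
vaddr=574: (4,3) not in TLB -> MISS, insert
vaddr=574: (4,3) in TLB -> HIT
vaddr=562: (4,3) in TLB -> HIT
vaddr=772: (6,0) not in TLB -> MISS, insert
vaddr=266: (2,0) not in TLB -> MISS, insert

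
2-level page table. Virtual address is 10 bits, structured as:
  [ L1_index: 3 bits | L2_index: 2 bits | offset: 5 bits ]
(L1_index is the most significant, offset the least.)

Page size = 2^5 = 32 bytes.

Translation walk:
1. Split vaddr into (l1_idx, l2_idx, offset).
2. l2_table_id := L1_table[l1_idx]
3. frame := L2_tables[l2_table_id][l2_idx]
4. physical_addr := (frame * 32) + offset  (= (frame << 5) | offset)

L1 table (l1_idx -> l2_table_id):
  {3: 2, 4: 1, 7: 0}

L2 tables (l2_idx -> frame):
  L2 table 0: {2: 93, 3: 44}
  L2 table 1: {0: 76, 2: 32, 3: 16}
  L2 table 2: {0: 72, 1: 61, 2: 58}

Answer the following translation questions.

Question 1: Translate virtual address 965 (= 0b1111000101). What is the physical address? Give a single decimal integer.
Answer: 2981

Derivation:
vaddr = 965 = 0b1111000101
Split: l1_idx=7, l2_idx=2, offset=5
L1[7] = 0
L2[0][2] = 93
paddr = 93 * 32 + 5 = 2981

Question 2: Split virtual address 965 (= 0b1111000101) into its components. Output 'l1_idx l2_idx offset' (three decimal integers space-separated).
vaddr = 965 = 0b1111000101
  top 3 bits -> l1_idx = 7
  next 2 bits -> l2_idx = 2
  bottom 5 bits -> offset = 5

Answer: 7 2 5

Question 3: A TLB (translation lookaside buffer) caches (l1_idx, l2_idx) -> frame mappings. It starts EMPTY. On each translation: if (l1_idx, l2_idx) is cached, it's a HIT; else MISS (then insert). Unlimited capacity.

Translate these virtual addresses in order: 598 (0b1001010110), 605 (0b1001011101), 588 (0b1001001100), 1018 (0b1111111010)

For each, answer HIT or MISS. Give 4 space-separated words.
vaddr=598: (4,2) not in TLB -> MISS, insert
vaddr=605: (4,2) in TLB -> HIT
vaddr=588: (4,2) in TLB -> HIT
vaddr=1018: (7,3) not in TLB -> MISS, insert

Answer: MISS HIT HIT MISS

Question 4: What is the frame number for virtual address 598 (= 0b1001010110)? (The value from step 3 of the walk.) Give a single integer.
Answer: 32

Derivation:
vaddr = 598: l1_idx=4, l2_idx=2
L1[4] = 1; L2[1][2] = 32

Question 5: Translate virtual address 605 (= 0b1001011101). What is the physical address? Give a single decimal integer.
Answer: 1053

Derivation:
vaddr = 605 = 0b1001011101
Split: l1_idx=4, l2_idx=2, offset=29
L1[4] = 1
L2[1][2] = 32
paddr = 32 * 32 + 29 = 1053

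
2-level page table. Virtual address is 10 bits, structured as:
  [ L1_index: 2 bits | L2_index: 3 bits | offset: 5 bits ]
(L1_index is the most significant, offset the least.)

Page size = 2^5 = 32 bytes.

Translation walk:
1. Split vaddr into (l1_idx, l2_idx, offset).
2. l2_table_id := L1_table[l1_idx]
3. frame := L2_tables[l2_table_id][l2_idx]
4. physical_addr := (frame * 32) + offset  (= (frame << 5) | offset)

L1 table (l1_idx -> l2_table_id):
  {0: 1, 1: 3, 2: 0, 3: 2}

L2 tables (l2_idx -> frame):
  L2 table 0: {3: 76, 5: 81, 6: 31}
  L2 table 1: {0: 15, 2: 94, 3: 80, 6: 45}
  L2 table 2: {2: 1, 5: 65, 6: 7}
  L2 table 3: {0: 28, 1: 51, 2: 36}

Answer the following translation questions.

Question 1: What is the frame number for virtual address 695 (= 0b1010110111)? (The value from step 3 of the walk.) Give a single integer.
Answer: 81

Derivation:
vaddr = 695: l1_idx=2, l2_idx=5
L1[2] = 0; L2[0][5] = 81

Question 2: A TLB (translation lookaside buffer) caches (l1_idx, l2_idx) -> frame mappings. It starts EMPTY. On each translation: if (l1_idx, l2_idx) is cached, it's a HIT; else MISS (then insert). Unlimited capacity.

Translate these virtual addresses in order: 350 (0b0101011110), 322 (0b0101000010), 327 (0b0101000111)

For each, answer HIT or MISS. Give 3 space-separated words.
Answer: MISS HIT HIT

Derivation:
vaddr=350: (1,2) not in TLB -> MISS, insert
vaddr=322: (1,2) in TLB -> HIT
vaddr=327: (1,2) in TLB -> HIT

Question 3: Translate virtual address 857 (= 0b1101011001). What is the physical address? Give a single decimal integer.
vaddr = 857 = 0b1101011001
Split: l1_idx=3, l2_idx=2, offset=25
L1[3] = 2
L2[2][2] = 1
paddr = 1 * 32 + 25 = 57

Answer: 57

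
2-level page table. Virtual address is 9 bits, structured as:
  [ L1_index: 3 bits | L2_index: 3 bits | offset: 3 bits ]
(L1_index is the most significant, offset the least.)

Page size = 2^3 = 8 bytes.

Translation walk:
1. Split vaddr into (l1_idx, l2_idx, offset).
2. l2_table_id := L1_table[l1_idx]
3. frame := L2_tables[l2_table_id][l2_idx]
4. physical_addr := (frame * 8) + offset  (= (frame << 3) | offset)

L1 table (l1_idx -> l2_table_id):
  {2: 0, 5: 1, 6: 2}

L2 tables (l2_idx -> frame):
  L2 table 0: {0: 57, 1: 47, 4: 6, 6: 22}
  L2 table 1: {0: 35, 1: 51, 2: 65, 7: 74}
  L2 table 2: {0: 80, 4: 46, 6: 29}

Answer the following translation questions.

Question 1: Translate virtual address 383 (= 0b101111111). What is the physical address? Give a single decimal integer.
Answer: 599

Derivation:
vaddr = 383 = 0b101111111
Split: l1_idx=5, l2_idx=7, offset=7
L1[5] = 1
L2[1][7] = 74
paddr = 74 * 8 + 7 = 599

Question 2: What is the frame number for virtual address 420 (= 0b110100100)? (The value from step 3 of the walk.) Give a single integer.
vaddr = 420: l1_idx=6, l2_idx=4
L1[6] = 2; L2[2][4] = 46

Answer: 46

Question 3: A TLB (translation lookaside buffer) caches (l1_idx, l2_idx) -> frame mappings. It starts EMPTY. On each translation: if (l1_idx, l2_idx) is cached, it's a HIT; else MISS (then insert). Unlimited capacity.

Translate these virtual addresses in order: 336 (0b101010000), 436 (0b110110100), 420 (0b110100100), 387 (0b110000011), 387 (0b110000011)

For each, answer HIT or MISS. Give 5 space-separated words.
vaddr=336: (5,2) not in TLB -> MISS, insert
vaddr=436: (6,6) not in TLB -> MISS, insert
vaddr=420: (6,4) not in TLB -> MISS, insert
vaddr=387: (6,0) not in TLB -> MISS, insert
vaddr=387: (6,0) in TLB -> HIT

Answer: MISS MISS MISS MISS HIT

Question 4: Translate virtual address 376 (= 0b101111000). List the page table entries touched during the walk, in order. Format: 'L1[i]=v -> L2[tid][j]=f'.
Answer: L1[5]=1 -> L2[1][7]=74

Derivation:
vaddr = 376 = 0b101111000
Split: l1_idx=5, l2_idx=7, offset=0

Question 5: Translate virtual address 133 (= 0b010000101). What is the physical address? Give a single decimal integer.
Answer: 461

Derivation:
vaddr = 133 = 0b010000101
Split: l1_idx=2, l2_idx=0, offset=5
L1[2] = 0
L2[0][0] = 57
paddr = 57 * 8 + 5 = 461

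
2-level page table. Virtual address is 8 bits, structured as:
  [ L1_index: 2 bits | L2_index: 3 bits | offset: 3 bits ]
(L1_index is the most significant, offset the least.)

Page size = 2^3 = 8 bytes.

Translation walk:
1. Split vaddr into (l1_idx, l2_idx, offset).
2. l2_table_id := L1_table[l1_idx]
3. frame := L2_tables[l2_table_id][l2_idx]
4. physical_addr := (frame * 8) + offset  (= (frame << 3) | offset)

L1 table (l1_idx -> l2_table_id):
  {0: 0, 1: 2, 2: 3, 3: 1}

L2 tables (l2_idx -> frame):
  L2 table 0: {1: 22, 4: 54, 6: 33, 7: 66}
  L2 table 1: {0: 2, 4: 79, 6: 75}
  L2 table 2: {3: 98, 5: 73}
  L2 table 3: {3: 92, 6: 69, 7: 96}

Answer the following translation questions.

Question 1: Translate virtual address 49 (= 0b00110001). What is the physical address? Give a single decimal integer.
Answer: 265

Derivation:
vaddr = 49 = 0b00110001
Split: l1_idx=0, l2_idx=6, offset=1
L1[0] = 0
L2[0][6] = 33
paddr = 33 * 8 + 1 = 265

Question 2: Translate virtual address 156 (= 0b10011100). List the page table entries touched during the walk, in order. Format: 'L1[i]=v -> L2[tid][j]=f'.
vaddr = 156 = 0b10011100
Split: l1_idx=2, l2_idx=3, offset=4

Answer: L1[2]=3 -> L2[3][3]=92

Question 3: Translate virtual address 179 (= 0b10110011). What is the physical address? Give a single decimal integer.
Answer: 555

Derivation:
vaddr = 179 = 0b10110011
Split: l1_idx=2, l2_idx=6, offset=3
L1[2] = 3
L2[3][6] = 69
paddr = 69 * 8 + 3 = 555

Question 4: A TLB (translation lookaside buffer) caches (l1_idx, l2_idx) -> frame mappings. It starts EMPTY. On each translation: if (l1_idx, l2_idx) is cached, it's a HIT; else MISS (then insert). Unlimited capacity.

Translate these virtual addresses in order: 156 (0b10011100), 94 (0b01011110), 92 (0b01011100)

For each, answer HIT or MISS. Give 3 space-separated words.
vaddr=156: (2,3) not in TLB -> MISS, insert
vaddr=94: (1,3) not in TLB -> MISS, insert
vaddr=92: (1,3) in TLB -> HIT

Answer: MISS MISS HIT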